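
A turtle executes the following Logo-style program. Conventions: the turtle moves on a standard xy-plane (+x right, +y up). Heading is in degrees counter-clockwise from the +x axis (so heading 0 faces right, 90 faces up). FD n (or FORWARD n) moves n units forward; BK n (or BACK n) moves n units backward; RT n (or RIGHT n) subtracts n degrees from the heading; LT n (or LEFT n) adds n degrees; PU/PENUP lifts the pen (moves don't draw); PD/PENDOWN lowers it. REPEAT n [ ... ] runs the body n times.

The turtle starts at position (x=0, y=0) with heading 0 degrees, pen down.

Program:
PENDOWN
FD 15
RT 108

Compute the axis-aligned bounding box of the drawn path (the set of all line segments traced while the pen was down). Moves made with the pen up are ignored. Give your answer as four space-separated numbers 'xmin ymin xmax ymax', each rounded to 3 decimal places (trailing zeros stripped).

Answer: 0 0 15 0

Derivation:
Executing turtle program step by step:
Start: pos=(0,0), heading=0, pen down
PD: pen down
FD 15: (0,0) -> (15,0) [heading=0, draw]
RT 108: heading 0 -> 252
Final: pos=(15,0), heading=252, 1 segment(s) drawn

Segment endpoints: x in {0, 15}, y in {0}
xmin=0, ymin=0, xmax=15, ymax=0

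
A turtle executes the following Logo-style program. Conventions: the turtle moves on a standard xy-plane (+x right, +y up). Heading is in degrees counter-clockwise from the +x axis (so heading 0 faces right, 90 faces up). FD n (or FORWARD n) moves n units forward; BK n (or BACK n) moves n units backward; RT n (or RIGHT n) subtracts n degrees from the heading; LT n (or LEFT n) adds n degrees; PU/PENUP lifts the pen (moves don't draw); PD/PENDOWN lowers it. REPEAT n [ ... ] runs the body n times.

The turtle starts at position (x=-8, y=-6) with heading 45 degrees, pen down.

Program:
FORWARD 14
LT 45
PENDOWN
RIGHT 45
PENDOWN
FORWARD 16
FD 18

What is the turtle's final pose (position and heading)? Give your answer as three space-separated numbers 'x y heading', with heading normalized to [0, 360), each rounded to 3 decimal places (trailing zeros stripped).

Executing turtle program step by step:
Start: pos=(-8,-6), heading=45, pen down
FD 14: (-8,-6) -> (1.899,3.899) [heading=45, draw]
LT 45: heading 45 -> 90
PD: pen down
RT 45: heading 90 -> 45
PD: pen down
FD 16: (1.899,3.899) -> (13.213,15.213) [heading=45, draw]
FD 18: (13.213,15.213) -> (25.941,27.941) [heading=45, draw]
Final: pos=(25.941,27.941), heading=45, 3 segment(s) drawn

Answer: 25.941 27.941 45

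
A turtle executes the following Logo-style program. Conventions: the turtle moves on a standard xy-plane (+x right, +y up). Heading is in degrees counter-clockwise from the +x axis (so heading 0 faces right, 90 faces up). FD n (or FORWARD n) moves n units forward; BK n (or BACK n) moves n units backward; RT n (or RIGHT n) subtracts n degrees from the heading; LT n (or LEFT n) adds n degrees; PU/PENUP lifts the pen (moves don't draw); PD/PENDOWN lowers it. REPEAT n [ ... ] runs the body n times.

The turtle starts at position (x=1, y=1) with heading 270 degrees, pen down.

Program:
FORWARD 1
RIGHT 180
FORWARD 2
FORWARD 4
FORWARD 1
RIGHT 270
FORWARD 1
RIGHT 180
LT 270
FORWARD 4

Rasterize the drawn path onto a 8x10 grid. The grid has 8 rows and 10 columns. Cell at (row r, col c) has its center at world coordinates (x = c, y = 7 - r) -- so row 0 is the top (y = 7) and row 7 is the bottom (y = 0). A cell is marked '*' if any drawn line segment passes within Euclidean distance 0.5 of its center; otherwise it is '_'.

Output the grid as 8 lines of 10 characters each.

Answer: **________
**________
**________
**________
**________
_*________
_*________
_*________

Derivation:
Segment 0: (1,1) -> (1,0)
Segment 1: (1,0) -> (1,2)
Segment 2: (1,2) -> (1,6)
Segment 3: (1,6) -> (1,7)
Segment 4: (1,7) -> (0,7)
Segment 5: (0,7) -> (0,3)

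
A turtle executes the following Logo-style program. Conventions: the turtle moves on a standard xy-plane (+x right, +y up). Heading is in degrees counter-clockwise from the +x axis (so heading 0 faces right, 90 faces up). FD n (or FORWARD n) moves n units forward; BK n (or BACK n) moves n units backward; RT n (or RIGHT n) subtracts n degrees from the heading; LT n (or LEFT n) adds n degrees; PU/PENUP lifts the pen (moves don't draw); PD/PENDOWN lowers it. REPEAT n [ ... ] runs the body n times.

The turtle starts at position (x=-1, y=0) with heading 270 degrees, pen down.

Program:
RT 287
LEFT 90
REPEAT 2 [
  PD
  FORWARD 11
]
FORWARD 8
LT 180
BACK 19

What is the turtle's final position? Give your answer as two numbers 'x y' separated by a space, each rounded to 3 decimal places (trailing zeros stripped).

Executing turtle program step by step:
Start: pos=(-1,0), heading=270, pen down
RT 287: heading 270 -> 343
LT 90: heading 343 -> 73
REPEAT 2 [
  -- iteration 1/2 --
  PD: pen down
  FD 11: (-1,0) -> (2.216,10.519) [heading=73, draw]
  -- iteration 2/2 --
  PD: pen down
  FD 11: (2.216,10.519) -> (5.432,21.039) [heading=73, draw]
]
FD 8: (5.432,21.039) -> (7.771,28.689) [heading=73, draw]
LT 180: heading 73 -> 253
BK 19: (7.771,28.689) -> (13.326,46.859) [heading=253, draw]
Final: pos=(13.326,46.859), heading=253, 4 segment(s) drawn

Answer: 13.326 46.859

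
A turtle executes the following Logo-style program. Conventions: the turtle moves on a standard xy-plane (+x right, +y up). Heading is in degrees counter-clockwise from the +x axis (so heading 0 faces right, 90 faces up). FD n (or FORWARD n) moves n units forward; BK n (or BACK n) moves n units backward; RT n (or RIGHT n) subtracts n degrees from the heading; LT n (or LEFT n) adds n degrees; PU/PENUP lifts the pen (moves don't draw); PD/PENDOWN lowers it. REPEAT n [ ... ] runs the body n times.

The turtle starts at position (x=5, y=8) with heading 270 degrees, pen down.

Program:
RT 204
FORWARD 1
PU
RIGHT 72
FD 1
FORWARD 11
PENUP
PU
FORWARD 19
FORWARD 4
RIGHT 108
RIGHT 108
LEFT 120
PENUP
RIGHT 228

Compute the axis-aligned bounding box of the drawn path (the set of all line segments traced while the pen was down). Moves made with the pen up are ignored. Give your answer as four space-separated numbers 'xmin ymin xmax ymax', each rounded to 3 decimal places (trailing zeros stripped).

Answer: 5 8 5.407 8.914

Derivation:
Executing turtle program step by step:
Start: pos=(5,8), heading=270, pen down
RT 204: heading 270 -> 66
FD 1: (5,8) -> (5.407,8.914) [heading=66, draw]
PU: pen up
RT 72: heading 66 -> 354
FD 1: (5.407,8.914) -> (6.401,8.809) [heading=354, move]
FD 11: (6.401,8.809) -> (17.341,7.659) [heading=354, move]
PU: pen up
PU: pen up
FD 19: (17.341,7.659) -> (36.237,5.673) [heading=354, move]
FD 4: (36.237,5.673) -> (40.215,5.255) [heading=354, move]
RT 108: heading 354 -> 246
RT 108: heading 246 -> 138
LT 120: heading 138 -> 258
PU: pen up
RT 228: heading 258 -> 30
Final: pos=(40.215,5.255), heading=30, 1 segment(s) drawn

Segment endpoints: x in {5, 5.407}, y in {8, 8.914}
xmin=5, ymin=8, xmax=5.407, ymax=8.914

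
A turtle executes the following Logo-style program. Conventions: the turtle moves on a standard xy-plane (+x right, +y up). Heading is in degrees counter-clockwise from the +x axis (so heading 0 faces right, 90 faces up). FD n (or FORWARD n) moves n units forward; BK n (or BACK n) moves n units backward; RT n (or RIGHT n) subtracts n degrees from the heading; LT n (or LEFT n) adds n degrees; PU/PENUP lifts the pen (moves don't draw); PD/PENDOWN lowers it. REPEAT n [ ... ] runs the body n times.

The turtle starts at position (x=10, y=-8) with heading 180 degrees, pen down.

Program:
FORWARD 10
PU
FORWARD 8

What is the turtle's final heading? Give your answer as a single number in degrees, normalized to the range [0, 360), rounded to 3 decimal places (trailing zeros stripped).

Answer: 180

Derivation:
Executing turtle program step by step:
Start: pos=(10,-8), heading=180, pen down
FD 10: (10,-8) -> (0,-8) [heading=180, draw]
PU: pen up
FD 8: (0,-8) -> (-8,-8) [heading=180, move]
Final: pos=(-8,-8), heading=180, 1 segment(s) drawn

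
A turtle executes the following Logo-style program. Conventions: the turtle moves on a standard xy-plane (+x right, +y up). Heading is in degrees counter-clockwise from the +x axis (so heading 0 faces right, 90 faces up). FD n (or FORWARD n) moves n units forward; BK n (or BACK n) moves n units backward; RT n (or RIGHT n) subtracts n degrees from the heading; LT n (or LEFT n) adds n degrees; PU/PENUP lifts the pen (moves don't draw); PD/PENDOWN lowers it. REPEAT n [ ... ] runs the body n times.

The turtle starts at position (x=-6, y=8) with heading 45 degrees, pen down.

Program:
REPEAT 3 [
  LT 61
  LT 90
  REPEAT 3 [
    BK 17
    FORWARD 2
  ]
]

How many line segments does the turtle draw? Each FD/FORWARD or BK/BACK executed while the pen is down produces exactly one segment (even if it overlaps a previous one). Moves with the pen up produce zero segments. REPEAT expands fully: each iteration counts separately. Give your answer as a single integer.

Executing turtle program step by step:
Start: pos=(-6,8), heading=45, pen down
REPEAT 3 [
  -- iteration 1/3 --
  LT 61: heading 45 -> 106
  LT 90: heading 106 -> 196
  REPEAT 3 [
    -- iteration 1/3 --
    BK 17: (-6,8) -> (10.341,12.686) [heading=196, draw]
    FD 2: (10.341,12.686) -> (8.419,12.135) [heading=196, draw]
    -- iteration 2/3 --
    BK 17: (8.419,12.135) -> (24.76,16.82) [heading=196, draw]
    FD 2: (24.76,16.82) -> (22.838,16.269) [heading=196, draw]
    -- iteration 3/3 --
    BK 17: (22.838,16.269) -> (39.179,20.955) [heading=196, draw]
    FD 2: (39.179,20.955) -> (37.257,20.404) [heading=196, draw]
  ]
  -- iteration 2/3 --
  LT 61: heading 196 -> 257
  LT 90: heading 257 -> 347
  REPEAT 3 [
    -- iteration 1/3 --
    BK 17: (37.257,20.404) -> (20.692,24.228) [heading=347, draw]
    FD 2: (20.692,24.228) -> (22.641,23.778) [heading=347, draw]
    -- iteration 2/3 --
    BK 17: (22.641,23.778) -> (6.077,27.602) [heading=347, draw]
    FD 2: (6.077,27.602) -> (8.026,27.152) [heading=347, draw]
    -- iteration 3/3 --
    BK 17: (8.026,27.152) -> (-8.539,30.976) [heading=347, draw]
    FD 2: (-8.539,30.976) -> (-6.59,30.526) [heading=347, draw]
  ]
  -- iteration 3/3 --
  LT 61: heading 347 -> 48
  LT 90: heading 48 -> 138
  REPEAT 3 [
    -- iteration 1/3 --
    BK 17: (-6.59,30.526) -> (6.044,19.151) [heading=138, draw]
    FD 2: (6.044,19.151) -> (4.557,20.49) [heading=138, draw]
    -- iteration 2/3 --
    BK 17: (4.557,20.49) -> (17.191,9.114) [heading=138, draw]
    FD 2: (17.191,9.114) -> (15.704,10.453) [heading=138, draw]
    -- iteration 3/3 --
    BK 17: (15.704,10.453) -> (28.338,-0.923) [heading=138, draw]
    FD 2: (28.338,-0.923) -> (26.852,0.416) [heading=138, draw]
  ]
]
Final: pos=(26.852,0.416), heading=138, 18 segment(s) drawn
Segments drawn: 18

Answer: 18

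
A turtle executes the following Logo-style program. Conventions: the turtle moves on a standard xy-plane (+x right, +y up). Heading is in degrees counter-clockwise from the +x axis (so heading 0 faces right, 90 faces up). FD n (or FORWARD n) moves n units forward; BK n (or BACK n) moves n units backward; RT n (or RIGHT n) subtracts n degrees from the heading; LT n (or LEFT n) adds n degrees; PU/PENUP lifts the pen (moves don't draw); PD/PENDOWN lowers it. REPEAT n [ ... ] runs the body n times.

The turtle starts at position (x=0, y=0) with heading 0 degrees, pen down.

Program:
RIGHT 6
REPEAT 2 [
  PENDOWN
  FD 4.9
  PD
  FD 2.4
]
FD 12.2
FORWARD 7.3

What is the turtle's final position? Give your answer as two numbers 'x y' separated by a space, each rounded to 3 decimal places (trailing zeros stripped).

Answer: 33.913 -3.564

Derivation:
Executing turtle program step by step:
Start: pos=(0,0), heading=0, pen down
RT 6: heading 0 -> 354
REPEAT 2 [
  -- iteration 1/2 --
  PD: pen down
  FD 4.9: (0,0) -> (4.873,-0.512) [heading=354, draw]
  PD: pen down
  FD 2.4: (4.873,-0.512) -> (7.26,-0.763) [heading=354, draw]
  -- iteration 2/2 --
  PD: pen down
  FD 4.9: (7.26,-0.763) -> (12.133,-1.275) [heading=354, draw]
  PD: pen down
  FD 2.4: (12.133,-1.275) -> (14.52,-1.526) [heading=354, draw]
]
FD 12.2: (14.52,-1.526) -> (26.653,-2.801) [heading=354, draw]
FD 7.3: (26.653,-2.801) -> (33.913,-3.564) [heading=354, draw]
Final: pos=(33.913,-3.564), heading=354, 6 segment(s) drawn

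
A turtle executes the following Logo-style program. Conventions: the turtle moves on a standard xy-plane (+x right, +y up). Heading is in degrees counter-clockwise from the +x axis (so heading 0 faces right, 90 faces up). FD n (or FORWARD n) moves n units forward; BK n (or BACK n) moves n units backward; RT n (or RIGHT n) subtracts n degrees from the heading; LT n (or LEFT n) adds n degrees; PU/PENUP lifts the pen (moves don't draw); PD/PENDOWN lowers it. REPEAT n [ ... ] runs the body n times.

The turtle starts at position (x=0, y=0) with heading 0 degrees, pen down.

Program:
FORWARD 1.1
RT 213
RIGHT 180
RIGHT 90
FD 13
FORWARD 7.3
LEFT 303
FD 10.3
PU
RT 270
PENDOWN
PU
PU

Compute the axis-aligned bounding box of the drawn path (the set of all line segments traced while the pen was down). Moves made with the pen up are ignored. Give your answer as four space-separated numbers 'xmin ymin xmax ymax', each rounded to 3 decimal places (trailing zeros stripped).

Executing turtle program step by step:
Start: pos=(0,0), heading=0, pen down
FD 1.1: (0,0) -> (1.1,0) [heading=0, draw]
RT 213: heading 0 -> 147
RT 180: heading 147 -> 327
RT 90: heading 327 -> 237
FD 13: (1.1,0) -> (-5.98,-10.903) [heading=237, draw]
FD 7.3: (-5.98,-10.903) -> (-9.956,-17.025) [heading=237, draw]
LT 303: heading 237 -> 180
FD 10.3: (-9.956,-17.025) -> (-20.256,-17.025) [heading=180, draw]
PU: pen up
RT 270: heading 180 -> 270
PD: pen down
PU: pen up
PU: pen up
Final: pos=(-20.256,-17.025), heading=270, 4 segment(s) drawn

Segment endpoints: x in {-20.256, -9.956, -5.98, 0, 1.1}, y in {-17.025, -10.903, 0}
xmin=-20.256, ymin=-17.025, xmax=1.1, ymax=0

Answer: -20.256 -17.025 1.1 0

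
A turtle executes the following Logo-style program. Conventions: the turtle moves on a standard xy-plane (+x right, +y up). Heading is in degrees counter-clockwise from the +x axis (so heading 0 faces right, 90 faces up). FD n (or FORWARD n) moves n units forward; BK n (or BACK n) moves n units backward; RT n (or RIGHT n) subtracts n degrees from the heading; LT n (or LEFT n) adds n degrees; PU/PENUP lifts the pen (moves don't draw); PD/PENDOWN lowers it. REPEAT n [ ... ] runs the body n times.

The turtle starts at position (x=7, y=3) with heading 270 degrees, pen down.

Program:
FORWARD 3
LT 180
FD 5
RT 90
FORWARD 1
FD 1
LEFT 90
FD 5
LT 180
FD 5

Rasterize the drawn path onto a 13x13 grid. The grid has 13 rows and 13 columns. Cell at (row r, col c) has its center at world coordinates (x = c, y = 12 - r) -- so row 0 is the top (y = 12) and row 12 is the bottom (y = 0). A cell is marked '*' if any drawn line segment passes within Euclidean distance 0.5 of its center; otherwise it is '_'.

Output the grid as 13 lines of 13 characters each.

Segment 0: (7,3) -> (7,0)
Segment 1: (7,0) -> (7,5)
Segment 2: (7,5) -> (8,5)
Segment 3: (8,5) -> (9,5)
Segment 4: (9,5) -> (9,10)
Segment 5: (9,10) -> (9,5)

Answer: _____________
_____________
_________*___
_________*___
_________*___
_________*___
_________*___
_______***___
_______*_____
_______*_____
_______*_____
_______*_____
_______*_____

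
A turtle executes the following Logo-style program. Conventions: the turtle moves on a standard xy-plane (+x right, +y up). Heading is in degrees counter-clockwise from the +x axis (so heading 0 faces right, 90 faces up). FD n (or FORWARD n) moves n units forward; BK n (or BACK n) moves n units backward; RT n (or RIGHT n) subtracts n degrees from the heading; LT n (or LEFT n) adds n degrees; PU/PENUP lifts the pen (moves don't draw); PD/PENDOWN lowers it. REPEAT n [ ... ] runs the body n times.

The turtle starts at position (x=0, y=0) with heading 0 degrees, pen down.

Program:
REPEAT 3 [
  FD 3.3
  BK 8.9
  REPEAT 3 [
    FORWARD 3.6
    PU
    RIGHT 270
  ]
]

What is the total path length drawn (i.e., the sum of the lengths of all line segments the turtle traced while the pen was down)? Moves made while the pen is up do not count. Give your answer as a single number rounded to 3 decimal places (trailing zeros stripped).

Answer: 15.8

Derivation:
Executing turtle program step by step:
Start: pos=(0,0), heading=0, pen down
REPEAT 3 [
  -- iteration 1/3 --
  FD 3.3: (0,0) -> (3.3,0) [heading=0, draw]
  BK 8.9: (3.3,0) -> (-5.6,0) [heading=0, draw]
  REPEAT 3 [
    -- iteration 1/3 --
    FD 3.6: (-5.6,0) -> (-2,0) [heading=0, draw]
    PU: pen up
    RT 270: heading 0 -> 90
    -- iteration 2/3 --
    FD 3.6: (-2,0) -> (-2,3.6) [heading=90, move]
    PU: pen up
    RT 270: heading 90 -> 180
    -- iteration 3/3 --
    FD 3.6: (-2,3.6) -> (-5.6,3.6) [heading=180, move]
    PU: pen up
    RT 270: heading 180 -> 270
  ]
  -- iteration 2/3 --
  FD 3.3: (-5.6,3.6) -> (-5.6,0.3) [heading=270, move]
  BK 8.9: (-5.6,0.3) -> (-5.6,9.2) [heading=270, move]
  REPEAT 3 [
    -- iteration 1/3 --
    FD 3.6: (-5.6,9.2) -> (-5.6,5.6) [heading=270, move]
    PU: pen up
    RT 270: heading 270 -> 0
    -- iteration 2/3 --
    FD 3.6: (-5.6,5.6) -> (-2,5.6) [heading=0, move]
    PU: pen up
    RT 270: heading 0 -> 90
    -- iteration 3/3 --
    FD 3.6: (-2,5.6) -> (-2,9.2) [heading=90, move]
    PU: pen up
    RT 270: heading 90 -> 180
  ]
  -- iteration 3/3 --
  FD 3.3: (-2,9.2) -> (-5.3,9.2) [heading=180, move]
  BK 8.9: (-5.3,9.2) -> (3.6,9.2) [heading=180, move]
  REPEAT 3 [
    -- iteration 1/3 --
    FD 3.6: (3.6,9.2) -> (0,9.2) [heading=180, move]
    PU: pen up
    RT 270: heading 180 -> 270
    -- iteration 2/3 --
    FD 3.6: (0,9.2) -> (0,5.6) [heading=270, move]
    PU: pen up
    RT 270: heading 270 -> 0
    -- iteration 3/3 --
    FD 3.6: (0,5.6) -> (3.6,5.6) [heading=0, move]
    PU: pen up
    RT 270: heading 0 -> 90
  ]
]
Final: pos=(3.6,5.6), heading=90, 3 segment(s) drawn

Segment lengths:
  seg 1: (0,0) -> (3.3,0), length = 3.3
  seg 2: (3.3,0) -> (-5.6,0), length = 8.9
  seg 3: (-5.6,0) -> (-2,0), length = 3.6
Total = 15.8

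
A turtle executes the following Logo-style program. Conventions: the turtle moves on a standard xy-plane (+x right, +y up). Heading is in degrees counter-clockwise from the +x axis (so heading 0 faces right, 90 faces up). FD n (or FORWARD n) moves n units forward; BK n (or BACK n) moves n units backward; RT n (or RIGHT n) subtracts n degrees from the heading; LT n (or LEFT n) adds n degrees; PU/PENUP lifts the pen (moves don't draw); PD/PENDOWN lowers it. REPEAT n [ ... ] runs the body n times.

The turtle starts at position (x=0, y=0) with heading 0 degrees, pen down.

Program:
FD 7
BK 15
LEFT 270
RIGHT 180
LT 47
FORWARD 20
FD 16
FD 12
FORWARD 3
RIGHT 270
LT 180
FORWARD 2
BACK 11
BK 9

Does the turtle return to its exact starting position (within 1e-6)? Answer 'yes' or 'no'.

Executing turtle program step by step:
Start: pos=(0,0), heading=0, pen down
FD 7: (0,0) -> (7,0) [heading=0, draw]
BK 15: (7,0) -> (-8,0) [heading=0, draw]
LT 270: heading 0 -> 270
RT 180: heading 270 -> 90
LT 47: heading 90 -> 137
FD 20: (-8,0) -> (-22.627,13.64) [heading=137, draw]
FD 16: (-22.627,13.64) -> (-34.329,24.552) [heading=137, draw]
FD 12: (-34.329,24.552) -> (-43.105,32.736) [heading=137, draw]
FD 3: (-43.105,32.736) -> (-45.299,34.782) [heading=137, draw]
RT 270: heading 137 -> 227
LT 180: heading 227 -> 47
FD 2: (-45.299,34.782) -> (-43.935,36.245) [heading=47, draw]
BK 11: (-43.935,36.245) -> (-51.437,28.2) [heading=47, draw]
BK 9: (-51.437,28.2) -> (-57.575,21.618) [heading=47, draw]
Final: pos=(-57.575,21.618), heading=47, 9 segment(s) drawn

Start position: (0, 0)
Final position: (-57.575, 21.618)
Distance = 61.5; >= 1e-6 -> NOT closed

Answer: no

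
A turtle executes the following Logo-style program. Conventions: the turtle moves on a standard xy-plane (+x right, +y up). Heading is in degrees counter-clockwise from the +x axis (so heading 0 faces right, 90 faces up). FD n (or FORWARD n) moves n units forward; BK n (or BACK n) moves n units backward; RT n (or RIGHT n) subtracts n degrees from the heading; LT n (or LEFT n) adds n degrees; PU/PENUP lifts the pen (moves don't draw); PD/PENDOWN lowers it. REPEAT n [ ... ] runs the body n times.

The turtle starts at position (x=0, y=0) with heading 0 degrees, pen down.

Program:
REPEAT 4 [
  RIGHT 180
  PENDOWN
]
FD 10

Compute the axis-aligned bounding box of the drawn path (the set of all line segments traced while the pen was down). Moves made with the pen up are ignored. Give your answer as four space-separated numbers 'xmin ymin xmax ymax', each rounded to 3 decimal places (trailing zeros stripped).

Executing turtle program step by step:
Start: pos=(0,0), heading=0, pen down
REPEAT 4 [
  -- iteration 1/4 --
  RT 180: heading 0 -> 180
  PD: pen down
  -- iteration 2/4 --
  RT 180: heading 180 -> 0
  PD: pen down
  -- iteration 3/4 --
  RT 180: heading 0 -> 180
  PD: pen down
  -- iteration 4/4 --
  RT 180: heading 180 -> 0
  PD: pen down
]
FD 10: (0,0) -> (10,0) [heading=0, draw]
Final: pos=(10,0), heading=0, 1 segment(s) drawn

Segment endpoints: x in {0, 10}, y in {0, 0}
xmin=0, ymin=0, xmax=10, ymax=0

Answer: 0 0 10 0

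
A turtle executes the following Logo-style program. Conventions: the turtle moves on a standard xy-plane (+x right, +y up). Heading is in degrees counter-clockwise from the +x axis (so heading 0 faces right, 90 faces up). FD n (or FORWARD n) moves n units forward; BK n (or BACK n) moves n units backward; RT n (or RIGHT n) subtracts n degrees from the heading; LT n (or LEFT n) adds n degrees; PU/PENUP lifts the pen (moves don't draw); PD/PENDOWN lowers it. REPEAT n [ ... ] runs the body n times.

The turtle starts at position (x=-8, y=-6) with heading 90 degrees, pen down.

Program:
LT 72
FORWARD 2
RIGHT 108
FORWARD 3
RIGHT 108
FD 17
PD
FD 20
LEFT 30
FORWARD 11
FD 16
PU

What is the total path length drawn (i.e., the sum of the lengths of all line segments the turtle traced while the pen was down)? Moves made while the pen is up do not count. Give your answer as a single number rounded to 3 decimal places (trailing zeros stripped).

Answer: 69

Derivation:
Executing turtle program step by step:
Start: pos=(-8,-6), heading=90, pen down
LT 72: heading 90 -> 162
FD 2: (-8,-6) -> (-9.902,-5.382) [heading=162, draw]
RT 108: heading 162 -> 54
FD 3: (-9.902,-5.382) -> (-8.139,-2.955) [heading=54, draw]
RT 108: heading 54 -> 306
FD 17: (-8.139,-2.955) -> (1.854,-16.708) [heading=306, draw]
PD: pen down
FD 20: (1.854,-16.708) -> (13.609,-32.889) [heading=306, draw]
LT 30: heading 306 -> 336
FD 11: (13.609,-32.889) -> (23.658,-37.363) [heading=336, draw]
FD 16: (23.658,-37.363) -> (38.275,-43.87) [heading=336, draw]
PU: pen up
Final: pos=(38.275,-43.87), heading=336, 6 segment(s) drawn

Segment lengths:
  seg 1: (-8,-6) -> (-9.902,-5.382), length = 2
  seg 2: (-9.902,-5.382) -> (-8.139,-2.955), length = 3
  seg 3: (-8.139,-2.955) -> (1.854,-16.708), length = 17
  seg 4: (1.854,-16.708) -> (13.609,-32.889), length = 20
  seg 5: (13.609,-32.889) -> (23.658,-37.363), length = 11
  seg 6: (23.658,-37.363) -> (38.275,-43.87), length = 16
Total = 69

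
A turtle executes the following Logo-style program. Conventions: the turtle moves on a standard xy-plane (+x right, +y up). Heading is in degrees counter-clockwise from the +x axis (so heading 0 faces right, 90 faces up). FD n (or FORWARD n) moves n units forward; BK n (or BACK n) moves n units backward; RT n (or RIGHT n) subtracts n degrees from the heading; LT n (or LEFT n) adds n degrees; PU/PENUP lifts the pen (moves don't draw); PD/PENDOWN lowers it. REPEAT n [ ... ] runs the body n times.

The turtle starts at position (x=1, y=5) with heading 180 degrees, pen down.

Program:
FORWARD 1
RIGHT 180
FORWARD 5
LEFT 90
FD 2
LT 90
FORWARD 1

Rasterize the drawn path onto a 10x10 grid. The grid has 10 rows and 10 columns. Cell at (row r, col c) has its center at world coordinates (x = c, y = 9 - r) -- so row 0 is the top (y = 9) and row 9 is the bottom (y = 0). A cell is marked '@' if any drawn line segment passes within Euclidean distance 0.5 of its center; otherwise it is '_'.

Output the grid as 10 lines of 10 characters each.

Answer: __________
__________
____@@____
_____@____
@@@@@@____
__________
__________
__________
__________
__________

Derivation:
Segment 0: (1,5) -> (0,5)
Segment 1: (0,5) -> (5,5)
Segment 2: (5,5) -> (5,7)
Segment 3: (5,7) -> (4,7)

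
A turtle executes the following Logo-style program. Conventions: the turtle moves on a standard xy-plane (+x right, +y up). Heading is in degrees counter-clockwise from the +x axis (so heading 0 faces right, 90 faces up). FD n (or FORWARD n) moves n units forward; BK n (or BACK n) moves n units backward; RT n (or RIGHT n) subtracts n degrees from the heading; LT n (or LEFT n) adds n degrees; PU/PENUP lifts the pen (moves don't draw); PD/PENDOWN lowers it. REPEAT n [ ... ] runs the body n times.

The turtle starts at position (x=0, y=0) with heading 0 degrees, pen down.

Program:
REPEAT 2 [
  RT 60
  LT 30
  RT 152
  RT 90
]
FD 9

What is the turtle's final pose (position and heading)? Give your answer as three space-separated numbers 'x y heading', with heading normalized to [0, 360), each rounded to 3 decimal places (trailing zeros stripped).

Executing turtle program step by step:
Start: pos=(0,0), heading=0, pen down
REPEAT 2 [
  -- iteration 1/2 --
  RT 60: heading 0 -> 300
  LT 30: heading 300 -> 330
  RT 152: heading 330 -> 178
  RT 90: heading 178 -> 88
  -- iteration 2/2 --
  RT 60: heading 88 -> 28
  LT 30: heading 28 -> 58
  RT 152: heading 58 -> 266
  RT 90: heading 266 -> 176
]
FD 9: (0,0) -> (-8.978,0.628) [heading=176, draw]
Final: pos=(-8.978,0.628), heading=176, 1 segment(s) drawn

Answer: -8.978 0.628 176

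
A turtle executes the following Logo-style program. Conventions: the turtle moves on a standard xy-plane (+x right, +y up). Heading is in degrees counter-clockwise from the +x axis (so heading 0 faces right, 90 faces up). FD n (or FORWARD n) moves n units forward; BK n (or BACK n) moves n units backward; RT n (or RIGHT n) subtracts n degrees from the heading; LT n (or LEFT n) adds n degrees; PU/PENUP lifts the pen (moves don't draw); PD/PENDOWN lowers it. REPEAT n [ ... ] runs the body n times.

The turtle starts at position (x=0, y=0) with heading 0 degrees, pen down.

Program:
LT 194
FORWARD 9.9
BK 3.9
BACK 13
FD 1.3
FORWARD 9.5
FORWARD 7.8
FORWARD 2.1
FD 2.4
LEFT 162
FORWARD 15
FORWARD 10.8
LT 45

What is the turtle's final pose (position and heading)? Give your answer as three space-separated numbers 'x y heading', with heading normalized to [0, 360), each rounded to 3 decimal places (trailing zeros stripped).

Answer: 10.115 -5.695 41

Derivation:
Executing turtle program step by step:
Start: pos=(0,0), heading=0, pen down
LT 194: heading 0 -> 194
FD 9.9: (0,0) -> (-9.606,-2.395) [heading=194, draw]
BK 3.9: (-9.606,-2.395) -> (-5.822,-1.452) [heading=194, draw]
BK 13: (-5.822,-1.452) -> (6.792,1.693) [heading=194, draw]
FD 1.3: (6.792,1.693) -> (5.531,1.379) [heading=194, draw]
FD 9.5: (5.531,1.379) -> (-3.687,-0.919) [heading=194, draw]
FD 7.8: (-3.687,-0.919) -> (-11.255,-2.806) [heading=194, draw]
FD 2.1: (-11.255,-2.806) -> (-13.293,-3.314) [heading=194, draw]
FD 2.4: (-13.293,-3.314) -> (-15.622,-3.895) [heading=194, draw]
LT 162: heading 194 -> 356
FD 15: (-15.622,-3.895) -> (-0.658,-4.941) [heading=356, draw]
FD 10.8: (-0.658,-4.941) -> (10.115,-5.695) [heading=356, draw]
LT 45: heading 356 -> 41
Final: pos=(10.115,-5.695), heading=41, 10 segment(s) drawn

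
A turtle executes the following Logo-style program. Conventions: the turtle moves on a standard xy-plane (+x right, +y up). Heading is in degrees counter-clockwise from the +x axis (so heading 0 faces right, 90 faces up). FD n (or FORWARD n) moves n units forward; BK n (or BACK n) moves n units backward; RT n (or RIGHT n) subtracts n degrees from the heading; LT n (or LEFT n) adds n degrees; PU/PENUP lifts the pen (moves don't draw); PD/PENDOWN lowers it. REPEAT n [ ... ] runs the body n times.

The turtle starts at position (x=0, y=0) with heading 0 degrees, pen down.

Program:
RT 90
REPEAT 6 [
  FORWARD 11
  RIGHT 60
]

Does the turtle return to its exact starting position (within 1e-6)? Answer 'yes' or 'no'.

Executing turtle program step by step:
Start: pos=(0,0), heading=0, pen down
RT 90: heading 0 -> 270
REPEAT 6 [
  -- iteration 1/6 --
  FD 11: (0,0) -> (0,-11) [heading=270, draw]
  RT 60: heading 270 -> 210
  -- iteration 2/6 --
  FD 11: (0,-11) -> (-9.526,-16.5) [heading=210, draw]
  RT 60: heading 210 -> 150
  -- iteration 3/6 --
  FD 11: (-9.526,-16.5) -> (-19.053,-11) [heading=150, draw]
  RT 60: heading 150 -> 90
  -- iteration 4/6 --
  FD 11: (-19.053,-11) -> (-19.053,0) [heading=90, draw]
  RT 60: heading 90 -> 30
  -- iteration 5/6 --
  FD 11: (-19.053,0) -> (-9.526,5.5) [heading=30, draw]
  RT 60: heading 30 -> 330
  -- iteration 6/6 --
  FD 11: (-9.526,5.5) -> (0,0) [heading=330, draw]
  RT 60: heading 330 -> 270
]
Final: pos=(0,0), heading=270, 6 segment(s) drawn

Start position: (0, 0)
Final position: (0, 0)
Distance = 0; < 1e-6 -> CLOSED

Answer: yes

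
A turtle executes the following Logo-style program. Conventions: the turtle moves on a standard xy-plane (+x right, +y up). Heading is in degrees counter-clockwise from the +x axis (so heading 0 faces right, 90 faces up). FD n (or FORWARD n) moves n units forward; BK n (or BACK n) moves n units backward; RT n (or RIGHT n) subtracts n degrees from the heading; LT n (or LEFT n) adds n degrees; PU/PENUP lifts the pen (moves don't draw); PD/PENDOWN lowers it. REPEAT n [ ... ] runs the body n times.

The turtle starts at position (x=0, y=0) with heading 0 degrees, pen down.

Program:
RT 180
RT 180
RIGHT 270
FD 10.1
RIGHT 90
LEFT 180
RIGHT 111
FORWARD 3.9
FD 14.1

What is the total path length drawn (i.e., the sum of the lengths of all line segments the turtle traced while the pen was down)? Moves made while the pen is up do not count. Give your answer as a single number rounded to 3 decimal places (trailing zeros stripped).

Answer: 28.1

Derivation:
Executing turtle program step by step:
Start: pos=(0,0), heading=0, pen down
RT 180: heading 0 -> 180
RT 180: heading 180 -> 0
RT 270: heading 0 -> 90
FD 10.1: (0,0) -> (0,10.1) [heading=90, draw]
RT 90: heading 90 -> 0
LT 180: heading 0 -> 180
RT 111: heading 180 -> 69
FD 3.9: (0,10.1) -> (1.398,13.741) [heading=69, draw]
FD 14.1: (1.398,13.741) -> (6.451,26.904) [heading=69, draw]
Final: pos=(6.451,26.904), heading=69, 3 segment(s) drawn

Segment lengths:
  seg 1: (0,0) -> (0,10.1), length = 10.1
  seg 2: (0,10.1) -> (1.398,13.741), length = 3.9
  seg 3: (1.398,13.741) -> (6.451,26.904), length = 14.1
Total = 28.1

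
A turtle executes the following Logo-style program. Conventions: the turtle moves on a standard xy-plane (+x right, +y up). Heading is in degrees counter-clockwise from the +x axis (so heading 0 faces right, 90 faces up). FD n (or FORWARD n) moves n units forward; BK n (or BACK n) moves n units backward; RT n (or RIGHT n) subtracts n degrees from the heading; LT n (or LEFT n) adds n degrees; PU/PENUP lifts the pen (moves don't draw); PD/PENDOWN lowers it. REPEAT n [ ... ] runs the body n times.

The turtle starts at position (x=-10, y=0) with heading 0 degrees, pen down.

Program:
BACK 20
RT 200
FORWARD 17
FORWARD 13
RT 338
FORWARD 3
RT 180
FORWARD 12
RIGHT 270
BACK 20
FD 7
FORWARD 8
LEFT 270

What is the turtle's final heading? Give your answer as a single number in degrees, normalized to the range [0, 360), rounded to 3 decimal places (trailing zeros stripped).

Answer: 2

Derivation:
Executing turtle program step by step:
Start: pos=(-10,0), heading=0, pen down
BK 20: (-10,0) -> (-30,0) [heading=0, draw]
RT 200: heading 0 -> 160
FD 17: (-30,0) -> (-45.975,5.814) [heading=160, draw]
FD 13: (-45.975,5.814) -> (-58.191,10.261) [heading=160, draw]
RT 338: heading 160 -> 182
FD 3: (-58.191,10.261) -> (-61.189,10.156) [heading=182, draw]
RT 180: heading 182 -> 2
FD 12: (-61.189,10.156) -> (-49.196,10.575) [heading=2, draw]
RT 270: heading 2 -> 92
BK 20: (-49.196,10.575) -> (-48.498,-9.413) [heading=92, draw]
FD 7: (-48.498,-9.413) -> (-48.743,-2.417) [heading=92, draw]
FD 8: (-48.743,-2.417) -> (-49.022,5.578) [heading=92, draw]
LT 270: heading 92 -> 2
Final: pos=(-49.022,5.578), heading=2, 8 segment(s) drawn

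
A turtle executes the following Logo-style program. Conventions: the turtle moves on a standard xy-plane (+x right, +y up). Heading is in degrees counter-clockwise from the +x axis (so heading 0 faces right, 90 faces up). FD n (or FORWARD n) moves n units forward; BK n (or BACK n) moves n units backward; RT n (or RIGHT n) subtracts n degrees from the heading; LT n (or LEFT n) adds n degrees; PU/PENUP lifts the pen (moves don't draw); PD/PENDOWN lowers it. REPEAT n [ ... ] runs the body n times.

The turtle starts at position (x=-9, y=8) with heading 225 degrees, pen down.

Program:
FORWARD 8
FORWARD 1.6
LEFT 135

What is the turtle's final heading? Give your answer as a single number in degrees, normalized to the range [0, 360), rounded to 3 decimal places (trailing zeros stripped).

Answer: 0

Derivation:
Executing turtle program step by step:
Start: pos=(-9,8), heading=225, pen down
FD 8: (-9,8) -> (-14.657,2.343) [heading=225, draw]
FD 1.6: (-14.657,2.343) -> (-15.788,1.212) [heading=225, draw]
LT 135: heading 225 -> 0
Final: pos=(-15.788,1.212), heading=0, 2 segment(s) drawn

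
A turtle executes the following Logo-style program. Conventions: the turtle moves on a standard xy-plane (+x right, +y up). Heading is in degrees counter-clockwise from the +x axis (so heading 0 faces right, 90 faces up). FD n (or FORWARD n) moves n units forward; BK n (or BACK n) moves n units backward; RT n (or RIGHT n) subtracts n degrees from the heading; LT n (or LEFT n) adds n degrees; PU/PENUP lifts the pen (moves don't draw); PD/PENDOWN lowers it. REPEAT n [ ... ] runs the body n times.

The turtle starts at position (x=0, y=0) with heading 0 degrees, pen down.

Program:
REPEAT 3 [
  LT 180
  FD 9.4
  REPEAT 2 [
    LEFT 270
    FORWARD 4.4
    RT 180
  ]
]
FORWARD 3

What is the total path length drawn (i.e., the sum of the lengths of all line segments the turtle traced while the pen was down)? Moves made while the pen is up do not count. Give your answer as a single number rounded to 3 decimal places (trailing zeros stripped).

Answer: 57.6

Derivation:
Executing turtle program step by step:
Start: pos=(0,0), heading=0, pen down
REPEAT 3 [
  -- iteration 1/3 --
  LT 180: heading 0 -> 180
  FD 9.4: (0,0) -> (-9.4,0) [heading=180, draw]
  REPEAT 2 [
    -- iteration 1/2 --
    LT 270: heading 180 -> 90
    FD 4.4: (-9.4,0) -> (-9.4,4.4) [heading=90, draw]
    RT 180: heading 90 -> 270
    -- iteration 2/2 --
    LT 270: heading 270 -> 180
    FD 4.4: (-9.4,4.4) -> (-13.8,4.4) [heading=180, draw]
    RT 180: heading 180 -> 0
  ]
  -- iteration 2/3 --
  LT 180: heading 0 -> 180
  FD 9.4: (-13.8,4.4) -> (-23.2,4.4) [heading=180, draw]
  REPEAT 2 [
    -- iteration 1/2 --
    LT 270: heading 180 -> 90
    FD 4.4: (-23.2,4.4) -> (-23.2,8.8) [heading=90, draw]
    RT 180: heading 90 -> 270
    -- iteration 2/2 --
    LT 270: heading 270 -> 180
    FD 4.4: (-23.2,8.8) -> (-27.6,8.8) [heading=180, draw]
    RT 180: heading 180 -> 0
  ]
  -- iteration 3/3 --
  LT 180: heading 0 -> 180
  FD 9.4: (-27.6,8.8) -> (-37,8.8) [heading=180, draw]
  REPEAT 2 [
    -- iteration 1/2 --
    LT 270: heading 180 -> 90
    FD 4.4: (-37,8.8) -> (-37,13.2) [heading=90, draw]
    RT 180: heading 90 -> 270
    -- iteration 2/2 --
    LT 270: heading 270 -> 180
    FD 4.4: (-37,13.2) -> (-41.4,13.2) [heading=180, draw]
    RT 180: heading 180 -> 0
  ]
]
FD 3: (-41.4,13.2) -> (-38.4,13.2) [heading=0, draw]
Final: pos=(-38.4,13.2), heading=0, 10 segment(s) drawn

Segment lengths:
  seg 1: (0,0) -> (-9.4,0), length = 9.4
  seg 2: (-9.4,0) -> (-9.4,4.4), length = 4.4
  seg 3: (-9.4,4.4) -> (-13.8,4.4), length = 4.4
  seg 4: (-13.8,4.4) -> (-23.2,4.4), length = 9.4
  seg 5: (-23.2,4.4) -> (-23.2,8.8), length = 4.4
  seg 6: (-23.2,8.8) -> (-27.6,8.8), length = 4.4
  seg 7: (-27.6,8.8) -> (-37,8.8), length = 9.4
  seg 8: (-37,8.8) -> (-37,13.2), length = 4.4
  seg 9: (-37,13.2) -> (-41.4,13.2), length = 4.4
  seg 10: (-41.4,13.2) -> (-38.4,13.2), length = 3
Total = 57.6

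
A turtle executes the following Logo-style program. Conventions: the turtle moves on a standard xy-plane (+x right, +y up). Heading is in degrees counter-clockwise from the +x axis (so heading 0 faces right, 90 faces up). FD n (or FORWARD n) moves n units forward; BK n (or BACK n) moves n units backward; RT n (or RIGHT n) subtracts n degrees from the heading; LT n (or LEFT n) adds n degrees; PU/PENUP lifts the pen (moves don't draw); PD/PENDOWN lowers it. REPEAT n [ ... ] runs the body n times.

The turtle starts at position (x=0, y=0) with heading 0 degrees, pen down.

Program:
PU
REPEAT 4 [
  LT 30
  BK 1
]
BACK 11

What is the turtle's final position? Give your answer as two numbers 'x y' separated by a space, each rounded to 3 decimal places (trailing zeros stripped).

Executing turtle program step by step:
Start: pos=(0,0), heading=0, pen down
PU: pen up
REPEAT 4 [
  -- iteration 1/4 --
  LT 30: heading 0 -> 30
  BK 1: (0,0) -> (-0.866,-0.5) [heading=30, move]
  -- iteration 2/4 --
  LT 30: heading 30 -> 60
  BK 1: (-0.866,-0.5) -> (-1.366,-1.366) [heading=60, move]
  -- iteration 3/4 --
  LT 30: heading 60 -> 90
  BK 1: (-1.366,-1.366) -> (-1.366,-2.366) [heading=90, move]
  -- iteration 4/4 --
  LT 30: heading 90 -> 120
  BK 1: (-1.366,-2.366) -> (-0.866,-3.232) [heading=120, move]
]
BK 11: (-0.866,-3.232) -> (4.634,-12.758) [heading=120, move]
Final: pos=(4.634,-12.758), heading=120, 0 segment(s) drawn

Answer: 4.634 -12.758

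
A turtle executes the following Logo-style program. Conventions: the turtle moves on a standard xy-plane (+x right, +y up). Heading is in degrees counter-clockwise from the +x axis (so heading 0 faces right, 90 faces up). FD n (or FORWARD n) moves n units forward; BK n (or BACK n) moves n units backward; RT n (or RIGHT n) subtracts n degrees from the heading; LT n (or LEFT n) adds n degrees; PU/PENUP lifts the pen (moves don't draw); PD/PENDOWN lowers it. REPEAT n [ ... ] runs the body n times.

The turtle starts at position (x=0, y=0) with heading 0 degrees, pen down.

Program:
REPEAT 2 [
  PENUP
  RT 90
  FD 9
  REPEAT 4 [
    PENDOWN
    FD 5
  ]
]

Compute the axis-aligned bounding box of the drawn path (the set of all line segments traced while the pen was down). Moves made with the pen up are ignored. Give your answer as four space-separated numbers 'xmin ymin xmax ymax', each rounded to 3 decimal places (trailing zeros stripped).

Answer: -29 -29 0 -9

Derivation:
Executing turtle program step by step:
Start: pos=(0,0), heading=0, pen down
REPEAT 2 [
  -- iteration 1/2 --
  PU: pen up
  RT 90: heading 0 -> 270
  FD 9: (0,0) -> (0,-9) [heading=270, move]
  REPEAT 4 [
    -- iteration 1/4 --
    PD: pen down
    FD 5: (0,-9) -> (0,-14) [heading=270, draw]
    -- iteration 2/4 --
    PD: pen down
    FD 5: (0,-14) -> (0,-19) [heading=270, draw]
    -- iteration 3/4 --
    PD: pen down
    FD 5: (0,-19) -> (0,-24) [heading=270, draw]
    -- iteration 4/4 --
    PD: pen down
    FD 5: (0,-24) -> (0,-29) [heading=270, draw]
  ]
  -- iteration 2/2 --
  PU: pen up
  RT 90: heading 270 -> 180
  FD 9: (0,-29) -> (-9,-29) [heading=180, move]
  REPEAT 4 [
    -- iteration 1/4 --
    PD: pen down
    FD 5: (-9,-29) -> (-14,-29) [heading=180, draw]
    -- iteration 2/4 --
    PD: pen down
    FD 5: (-14,-29) -> (-19,-29) [heading=180, draw]
    -- iteration 3/4 --
    PD: pen down
    FD 5: (-19,-29) -> (-24,-29) [heading=180, draw]
    -- iteration 4/4 --
    PD: pen down
    FD 5: (-24,-29) -> (-29,-29) [heading=180, draw]
  ]
]
Final: pos=(-29,-29), heading=180, 8 segment(s) drawn

Segment endpoints: x in {-29, -24, -19, -14, -9, 0, 0, 0, 0, 0}, y in {-29, -24, -19, -14, -9}
xmin=-29, ymin=-29, xmax=0, ymax=-9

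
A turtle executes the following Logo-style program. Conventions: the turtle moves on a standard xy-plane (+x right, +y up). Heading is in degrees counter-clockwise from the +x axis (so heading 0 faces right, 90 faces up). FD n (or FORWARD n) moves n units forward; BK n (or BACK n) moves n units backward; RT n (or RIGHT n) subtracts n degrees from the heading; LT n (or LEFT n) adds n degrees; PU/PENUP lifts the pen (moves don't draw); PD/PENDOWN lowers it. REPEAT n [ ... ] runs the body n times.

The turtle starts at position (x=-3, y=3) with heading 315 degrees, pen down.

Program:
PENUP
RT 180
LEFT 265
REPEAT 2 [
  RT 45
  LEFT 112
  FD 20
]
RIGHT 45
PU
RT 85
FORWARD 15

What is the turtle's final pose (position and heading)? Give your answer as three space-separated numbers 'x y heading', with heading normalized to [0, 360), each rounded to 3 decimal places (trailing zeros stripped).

Answer: -17.948 34.637 44

Derivation:
Executing turtle program step by step:
Start: pos=(-3,3), heading=315, pen down
PU: pen up
RT 180: heading 315 -> 135
LT 265: heading 135 -> 40
REPEAT 2 [
  -- iteration 1/2 --
  RT 45: heading 40 -> 355
  LT 112: heading 355 -> 107
  FD 20: (-3,3) -> (-8.847,22.126) [heading=107, move]
  -- iteration 2/2 --
  RT 45: heading 107 -> 62
  LT 112: heading 62 -> 174
  FD 20: (-8.847,22.126) -> (-28.738,24.217) [heading=174, move]
]
RT 45: heading 174 -> 129
PU: pen up
RT 85: heading 129 -> 44
FD 15: (-28.738,24.217) -> (-17.948,34.637) [heading=44, move]
Final: pos=(-17.948,34.637), heading=44, 0 segment(s) drawn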